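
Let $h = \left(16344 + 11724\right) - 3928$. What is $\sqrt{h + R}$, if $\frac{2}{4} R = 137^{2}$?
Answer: $\sqrt{61678} \approx 248.35$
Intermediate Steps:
$h = 24140$ ($h = 28068 - 3928 = 24140$)
$R = 37538$ ($R = 2 \cdot 137^{2} = 2 \cdot 18769 = 37538$)
$\sqrt{h + R} = \sqrt{24140 + 37538} = \sqrt{61678}$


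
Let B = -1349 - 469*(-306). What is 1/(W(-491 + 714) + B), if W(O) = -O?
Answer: 1/141942 ≈ 7.0451e-6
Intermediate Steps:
B = 142165 (B = -1349 + 143514 = 142165)
1/(W(-491 + 714) + B) = 1/(-(-491 + 714) + 142165) = 1/(-1*223 + 142165) = 1/(-223 + 142165) = 1/141942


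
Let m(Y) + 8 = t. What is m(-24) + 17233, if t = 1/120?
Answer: 2067001/120 ≈ 17225.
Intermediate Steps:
t = 1/120 ≈ 0.0083333
m(Y) = -959/120 (m(Y) = -8 + 1/120 = -959/120)
m(-24) + 17233 = -959/120 + 17233 = 2067001/120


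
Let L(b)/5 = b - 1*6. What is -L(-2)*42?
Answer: 1680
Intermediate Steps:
L(b) = -30 + 5*b (L(b) = 5*(b - 1*6) = 5*(b - 6) = 5*(-6 + b) = -30 + 5*b)
-L(-2)*42 = -(-30 + 5*(-2))*42 = -(-30 - 10)*42 = -1*(-40)*42 = 40*42 = 1680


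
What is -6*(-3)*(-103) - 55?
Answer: -1909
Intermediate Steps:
-6*(-3)*(-103) - 55 = 18*(-103) - 55 = -1854 - 55 = -1909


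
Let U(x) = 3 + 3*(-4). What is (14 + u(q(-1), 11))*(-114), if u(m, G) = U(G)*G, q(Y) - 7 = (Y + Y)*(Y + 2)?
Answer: 9690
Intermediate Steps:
U(x) = -9 (U(x) = 3 - 12 = -9)
q(Y) = 7 + 2*Y*(2 + Y) (q(Y) = 7 + (Y + Y)*(Y + 2) = 7 + (2*Y)*(2 + Y) = 7 + 2*Y*(2 + Y))
u(m, G) = -9*G
(14 + u(q(-1), 11))*(-114) = (14 - 9*11)*(-114) = (14 - 99)*(-114) = -85*(-114) = 9690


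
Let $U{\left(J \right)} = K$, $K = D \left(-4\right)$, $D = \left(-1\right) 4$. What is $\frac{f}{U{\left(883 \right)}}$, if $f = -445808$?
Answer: $-27863$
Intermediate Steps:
$D = -4$
$K = 16$ ($K = \left(-4\right) \left(-4\right) = 16$)
$U{\left(J \right)} = 16$
$\frac{f}{U{\left(883 \right)}} = - \frac{445808}{16} = \left(-445808\right) \frac{1}{16} = -27863$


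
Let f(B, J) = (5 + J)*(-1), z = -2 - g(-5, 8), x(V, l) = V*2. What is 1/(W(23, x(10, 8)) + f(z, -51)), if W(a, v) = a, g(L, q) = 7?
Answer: 1/69 ≈ 0.014493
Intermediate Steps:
x(V, l) = 2*V
z = -9 (z = -2 - 1*7 = -2 - 7 = -9)
f(B, J) = -5 - J
1/(W(23, x(10, 8)) + f(z, -51)) = 1/(23 + (-5 - 1*(-51))) = 1/(23 + (-5 + 51)) = 1/(23 + 46) = 1/69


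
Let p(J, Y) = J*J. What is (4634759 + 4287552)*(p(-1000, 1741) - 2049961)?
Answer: -9368078579871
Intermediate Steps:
p(J, Y) = J**2
(4634759 + 4287552)*(p(-1000, 1741) - 2049961) = (4634759 + 4287552)*((-1000)**2 - 2049961) = 8922311*(1000000 - 2049961) = 8922311*(-1049961) = -9368078579871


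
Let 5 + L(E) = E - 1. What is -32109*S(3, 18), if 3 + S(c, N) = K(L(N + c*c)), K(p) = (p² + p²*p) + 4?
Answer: -311553627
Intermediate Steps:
L(E) = -6 + E (L(E) = -5 + (E - 1) = -5 + (-1 + E) = -6 + E)
K(p) = 4 + p² + p³ (K(p) = (p² + p³) + 4 = 4 + p² + p³)
S(c, N) = 1 + (-6 + N + c²)² + (-6 + N + c²)³ (S(c, N) = -3 + (4 + (-6 + (N + c*c))² + (-6 + (N + c*c))³) = -3 + (4 + (-6 + (N + c²))² + (-6 + (N + c²))³) = -3 + (4 + (-6 + N + c²)² + (-6 + N + c²)³) = 1 + (-6 + N + c²)² + (-6 + N + c²)³)
-32109*S(3, 18) = -32109*(1 + (-6 + 18 + 3²)² + (-6 + 18 + 3²)³) = -32109*(1 + (-6 + 18 + 9)² + (-6 + 18 + 9)³) = -32109*(1 + 21² + 21³) = -32109*(1 + 441 + 9261) = -32109*9703 = -311553627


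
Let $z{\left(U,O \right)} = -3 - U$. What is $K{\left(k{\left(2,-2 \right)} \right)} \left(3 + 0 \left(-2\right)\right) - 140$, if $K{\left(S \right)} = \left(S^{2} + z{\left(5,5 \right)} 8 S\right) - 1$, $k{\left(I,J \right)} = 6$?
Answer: $-1187$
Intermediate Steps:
$K{\left(S \right)} = -1 + S^{2} - 64 S$ ($K{\left(S \right)} = \left(S^{2} + \left(-3 - 5\right) 8 S\right) - 1 = \left(S^{2} + \left(-8\right) 8 S\right) - 1 = \left(S^{2} - 64 S\right) - 1 = -1 + S^{2} - 64 S$)
$K{\left(k{\left(2,-2 \right)} \right)} \left(3 + 0 \left(-2\right)\right) - 140 = \left(-1 + 6^{2} - 384\right) \left(3 + 0 \left(-2\right)\right) - 140 = \left(-1 + 36 - 384\right) \left(3 + 0\right) - 140 = \left(-349\right) 3 - 140 = -1047 - 140 = -1187$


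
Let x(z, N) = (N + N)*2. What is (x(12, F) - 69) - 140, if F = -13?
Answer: -261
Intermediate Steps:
x(z, N) = 4*N (x(z, N) = (2*N)*2 = 4*N)
(x(12, F) - 69) - 140 = (4*(-13) - 69) - 140 = (-52 - 69) - 140 = -121 - 140 = -261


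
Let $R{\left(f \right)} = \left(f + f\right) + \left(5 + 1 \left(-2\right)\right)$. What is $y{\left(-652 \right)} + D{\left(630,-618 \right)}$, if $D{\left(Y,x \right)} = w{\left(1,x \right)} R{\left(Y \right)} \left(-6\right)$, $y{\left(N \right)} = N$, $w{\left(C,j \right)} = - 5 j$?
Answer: $-23416672$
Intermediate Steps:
$R{\left(f \right)} = 3 + 2 f$ ($R{\left(f \right)} = 2 f + \left(5 - 2\right) = 2 f + 3 = 3 + 2 f$)
$D{\left(Y,x \right)} = 30 x \left(3 + 2 Y\right)$ ($D{\left(Y,x \right)} = - 5 x \left(3 + 2 Y\right) \left(-6\right) = 30 x \left(3 + 2 Y\right)$)
$y{\left(-652 \right)} + D{\left(630,-618 \right)} = -652 + 30 \left(-618\right) \left(3 + 2 \cdot 630\right) = -652 + 30 \left(-618\right) \left(3 + 1260\right) = -652 + 30 \left(-618\right) 1263 = -652 - 23416020 = -23416672$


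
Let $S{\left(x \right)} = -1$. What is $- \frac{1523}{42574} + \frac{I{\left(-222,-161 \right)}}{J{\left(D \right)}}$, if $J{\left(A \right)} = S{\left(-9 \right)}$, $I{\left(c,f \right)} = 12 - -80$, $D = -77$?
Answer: $- \frac{3918331}{42574} \approx -92.036$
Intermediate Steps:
$I{\left(c,f \right)} = 92$ ($I{\left(c,f \right)} = 12 + 80 = 92$)
$J{\left(A \right)} = -1$
$- \frac{1523}{42574} + \frac{I{\left(-222,-161 \right)}}{J{\left(D \right)}} = - \frac{1523}{42574} + \frac{92}{-1} = \left(-1523\right) \frac{1}{42574} + 92 \left(-1\right) = - \frac{1523}{42574} - 92 = - \frac{3918331}{42574}$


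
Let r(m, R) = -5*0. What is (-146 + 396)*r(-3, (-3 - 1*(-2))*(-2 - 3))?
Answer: 0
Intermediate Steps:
r(m, R) = 0
(-146 + 396)*r(-3, (-3 - 1*(-2))*(-2 - 3)) = (-146 + 396)*0 = 250*0 = 0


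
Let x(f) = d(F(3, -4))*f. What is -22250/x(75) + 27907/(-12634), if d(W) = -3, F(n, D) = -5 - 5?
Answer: 10993097/113706 ≈ 96.680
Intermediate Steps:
F(n, D) = -10
x(f) = -3*f
-22250/x(75) + 27907/(-12634) = -22250/((-3*75)) + 27907/(-12634) = -22250/(-225) + 27907*(-1/12634) = -22250*(-1/225) - 27907/12634 = 890/9 - 27907/12634 = 10993097/113706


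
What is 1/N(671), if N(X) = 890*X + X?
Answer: 1/597861 ≈ 1.6726e-6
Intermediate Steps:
N(X) = 891*X
1/N(671) = 1/(891*671) = 1/597861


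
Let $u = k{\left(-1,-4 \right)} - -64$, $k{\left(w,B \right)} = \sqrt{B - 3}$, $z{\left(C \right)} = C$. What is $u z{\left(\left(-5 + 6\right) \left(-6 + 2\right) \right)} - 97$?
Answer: $-353 - 4 i \sqrt{7} \approx -353.0 - 10.583 i$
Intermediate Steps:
$k{\left(w,B \right)} = \sqrt{-3 + B}$
$u = 64 + i \sqrt{7}$ ($u = \sqrt{-3 - 4} - -64 = \sqrt{-7} + 64 = i \sqrt{7} + 64 = 64 + i \sqrt{7} \approx 64.0 + 2.6458 i$)
$u z{\left(\left(-5 + 6\right) \left(-6 + 2\right) \right)} - 97 = \left(64 + i \sqrt{7}\right) \left(-5 + 6\right) \left(-6 + 2\right) - 97 = \left(64 + i \sqrt{7}\right) 1 \left(-4\right) - 97 = \left(64 + i \sqrt{7}\right) \left(-4\right) - 97 = \left(-256 - 4 i \sqrt{7}\right) - 97 = -353 - 4 i \sqrt{7}$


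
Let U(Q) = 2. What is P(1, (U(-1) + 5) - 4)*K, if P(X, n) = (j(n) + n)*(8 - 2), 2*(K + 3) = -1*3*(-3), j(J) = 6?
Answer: 81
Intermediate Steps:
K = 3/2 (K = -3 + (-1*3*(-3))/2 = -3 + (-3*(-3))/2 = -3 + (1/2)*9 = -3 + 9/2 = 3/2 ≈ 1.5000)
P(X, n) = 36 + 6*n (P(X, n) = (6 + n)*(8 - 2) = (6 + n)*6 = 36 + 6*n)
P(1, (U(-1) + 5) - 4)*K = (36 + 6*((2 + 5) - 4))*(3/2) = (36 + 6*(7 - 4))*(3/2) = (36 + 6*3)*(3/2) = (36 + 18)*(3/2) = 54*(3/2) = 81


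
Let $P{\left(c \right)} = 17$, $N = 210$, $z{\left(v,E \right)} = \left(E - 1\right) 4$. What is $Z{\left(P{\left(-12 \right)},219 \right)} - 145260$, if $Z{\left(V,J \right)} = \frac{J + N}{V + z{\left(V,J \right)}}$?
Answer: $- \frac{129135711}{889} \approx -1.4526 \cdot 10^{5}$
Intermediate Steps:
$z{\left(v,E \right)} = -4 + 4 E$ ($z{\left(v,E \right)} = \left(-1 + E\right) 4 = -4 + 4 E$)
$Z{\left(V,J \right)} = \frac{210 + J}{-4 + V + 4 J}$ ($Z{\left(V,J \right)} = \frac{J + 210}{V + \left(-4 + 4 J\right)} = \frac{210 + J}{-4 + V + 4 J}$)
$Z{\left(P{\left(-12 \right)},219 \right)} - 145260 = \frac{210 + 219}{-4 + 17 + 4 \cdot 219} - 145260 = \frac{1}{-4 + 17 + 876} \cdot 429 - 145260 = \frac{1}{889} \cdot 429 - 145260 = \frac{429}{889} - 145260 = - \frac{129135711}{889}$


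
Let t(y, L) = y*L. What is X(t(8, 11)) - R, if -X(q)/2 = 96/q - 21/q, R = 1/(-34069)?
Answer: -2555131/1499036 ≈ -1.7045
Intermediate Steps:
t(y, L) = L*y
R = -1/34069 ≈ -2.9352e-5
X(q) = -150/q (X(q) = -2*(96/q - 21/q) = -150/q)
X(t(8, 11)) - R = -150/(11*8) - 1*(-1/34069) = -150/88 + 1/34069 = -150*1/88 + 1/34069 = -75/44 + 1/34069 = -2555131/1499036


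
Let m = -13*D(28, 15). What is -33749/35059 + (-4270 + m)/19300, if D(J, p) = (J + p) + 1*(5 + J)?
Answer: -417847961/338319350 ≈ -1.2351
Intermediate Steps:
D(J, p) = 5 + p + 2*J (D(J, p) = (J + p) + (5 + J) = 5 + p + 2*J)
m = -988 (m = -13*(5 + 15 + 2*28) = -13*(5 + 15 + 56) = -13*76 = -988)
-33749/35059 + (-4270 + m)/19300 = -33749/35059 + (-4270 - 988)/19300 = -33749*1/35059 - 5258*1/19300 = -33749/35059 - 2629/9650 = -417847961/338319350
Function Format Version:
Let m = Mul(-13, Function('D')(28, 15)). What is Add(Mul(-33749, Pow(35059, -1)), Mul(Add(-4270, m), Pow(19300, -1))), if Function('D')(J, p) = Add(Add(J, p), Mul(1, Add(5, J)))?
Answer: Rational(-417847961, 338319350) ≈ -1.2351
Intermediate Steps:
Function('D')(J, p) = Add(5, p, Mul(2, J)) (Function('D')(J, p) = Add(Add(J, p), Add(5, J)) = Add(5, p, Mul(2, J)))
m = -988 (m = Mul(-13, Add(5, 15, Mul(2, 28))) = Mul(-13, Add(5, 15, 56)) = Mul(-13, 76) = -988)
Add(Mul(-33749, Pow(35059, -1)), Mul(Add(-4270, m), Pow(19300, -1))) = Add(Mul(-33749, Pow(35059, -1)), Mul(Add(-4270, -988), Pow(19300, -1))) = Add(Mul(-33749, Rational(1, 35059)), Mul(-5258, Rational(1, 19300))) = Add(Rational(-33749, 35059), Rational(-2629, 9650)) = Rational(-417847961, 338319350)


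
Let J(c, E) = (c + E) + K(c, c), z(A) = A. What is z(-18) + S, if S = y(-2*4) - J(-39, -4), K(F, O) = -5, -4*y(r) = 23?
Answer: 97/4 ≈ 24.250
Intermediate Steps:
y(r) = -23/4 (y(r) = -1/4*23 = -23/4)
J(c, E) = -5 + E + c (J(c, E) = (c + E) - 5 = (E + c) - 5 = -5 + E + c)
S = 169/4 (S = -23/4 - (-5 - 4 - 39) = -23/4 - 1*(-48) = -23/4 + 48 = 169/4 ≈ 42.250)
z(-18) + S = -18 + 169/4 = 97/4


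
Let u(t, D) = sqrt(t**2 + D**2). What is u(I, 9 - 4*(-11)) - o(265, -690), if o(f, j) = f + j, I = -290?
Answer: 425 + sqrt(86909) ≈ 719.80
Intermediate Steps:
u(t, D) = sqrt(D**2 + t**2)
u(I, 9 - 4*(-11)) - o(265, -690) = sqrt((9 - 4*(-11))**2 + (-290)**2) - (265 - 690) = sqrt((9 + 44)**2 + 84100) - 1*(-425) = sqrt(53**2 + 84100) + 425 = sqrt(2809 + 84100) + 425 = sqrt(86909) + 425 = 425 + sqrt(86909)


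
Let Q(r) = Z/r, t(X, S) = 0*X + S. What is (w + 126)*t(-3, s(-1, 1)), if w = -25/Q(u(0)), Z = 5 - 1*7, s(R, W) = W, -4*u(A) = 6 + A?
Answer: 429/4 ≈ 107.25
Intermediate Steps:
u(A) = -3/2 - A/4 (u(A) = -(6 + A)/4 = -3/2 - A/4)
t(X, S) = S (t(X, S) = 0 + S = S)
Z = -2 (Z = 5 - 7 = -2)
Q(r) = -2/r
w = -75/4 (w = -25/((-2/(-3/2 - 1/4*0))) = -25/((-2/(-3/2 + 0))) = -25/((-2/(-3/2))) = -25/((-2*(-2/3))) = -25/4/3 = -25*3/4 = -75/4 ≈ -18.750)
(w + 126)*t(-3, s(-1, 1)) = (-75/4 + 126)*1 = (429/4)*1 = 429/4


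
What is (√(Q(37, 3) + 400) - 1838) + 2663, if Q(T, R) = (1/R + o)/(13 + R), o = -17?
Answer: 825 + 5*√2298/12 ≈ 844.97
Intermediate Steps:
Q(T, R) = (-17 + 1/R)/(13 + R) (Q(T, R) = (1/R - 17)/(13 + R) = (-17 + 1/R)/(13 + R))
(√(Q(37, 3) + 400) - 1838) + 2663 = (√((1 - 17*3)/(3*(13 + 3)) + 400) - 1838) + 2663 = (√((⅓)*(1 - 51)/16 + 400) - 1838) + 2663 = (√((⅓)*(1/16)*(-50) + 400) - 1838) + 2663 = (√(-25/24 + 400) - 1838) + 2663 = (√(9575/24) - 1838) + 2663 = (5*√2298/12 - 1838) + 2663 = (-1838 + 5*√2298/12) + 2663 = 825 + 5*√2298/12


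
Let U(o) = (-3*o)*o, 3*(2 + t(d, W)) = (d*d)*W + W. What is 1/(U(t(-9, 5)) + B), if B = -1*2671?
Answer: -3/171229 ≈ -1.7520e-5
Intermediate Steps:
t(d, W) = -2 + W/3 + W*d²/3 (t(d, W) = -2 + ((d*d)*W + W)/3 = -2 + (d²*W + W)/3 = -2 + (W*d² + W)/3 = -2 + (W + W*d²)/3 = -2 + (W/3 + W*d²/3) = -2 + W/3 + W*d²/3)
U(o) = -3*o²
B = -2671
1/(U(t(-9, 5)) + B) = 1/(-3*(-2 + (⅓)*5 + (⅓)*5*(-9)²)² - 2671) = 1/(-3*(-2 + 5/3 + (⅓)*5*81)² - 2671) = 1/(-3*(-2 + 5/3 + 135)² - 2671) = 1/(-3*(404/3)² - 2671) = 1/(-3*163216/9 - 2671) = 1/(-163216/3 - 2671) = 1/(-171229/3) = -3/171229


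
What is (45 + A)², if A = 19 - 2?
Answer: 3844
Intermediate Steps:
A = 17
(45 + A)² = (45 + 17)² = 62² = 3844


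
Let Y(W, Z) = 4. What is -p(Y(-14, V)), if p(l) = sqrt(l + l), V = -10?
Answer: -2*sqrt(2) ≈ -2.8284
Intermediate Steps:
p(l) = sqrt(2)*sqrt(l) (p(l) = sqrt(2*l) = sqrt(2)*sqrt(l))
-p(Y(-14, V)) = -sqrt(2)*sqrt(4) = -sqrt(2)*2 = -2*sqrt(2)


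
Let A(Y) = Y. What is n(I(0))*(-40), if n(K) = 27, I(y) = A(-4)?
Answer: -1080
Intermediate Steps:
I(y) = -4
n(I(0))*(-40) = 27*(-40) = -1080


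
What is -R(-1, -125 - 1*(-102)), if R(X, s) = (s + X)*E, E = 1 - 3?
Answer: -48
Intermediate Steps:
E = -2
R(X, s) = -2*X - 2*s (R(X, s) = (s + X)*(-2) = (X + s)*(-2) = -2*X - 2*s)
-R(-1, -125 - 1*(-102)) = -(-2*(-1) - 2*(-125 - 1*(-102))) = -(2 - 2*(-125 + 102)) = -(2 - 2*(-23)) = -(2 + 46) = -1*48 = -48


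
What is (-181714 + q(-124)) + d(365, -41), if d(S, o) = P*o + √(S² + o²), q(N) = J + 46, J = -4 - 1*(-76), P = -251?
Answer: -171305 + √134906 ≈ -1.7094e+5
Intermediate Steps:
J = 72 (J = -4 + 76 = 72)
q(N) = 118 (q(N) = 72 + 46 = 118)
d(S, o) = √(S² + o²) - 251*o (d(S, o) = -251*o + √(S² + o²) = √(S² + o²) - 251*o)
(-181714 + q(-124)) + d(365, -41) = (-181714 + 118) + (√(365² + (-41)²) - 251*(-41)) = -181596 + (√(133225 + 1681) + 10291) = -181596 + (√134906 + 10291) = -181596 + (10291 + √134906) = -171305 + √134906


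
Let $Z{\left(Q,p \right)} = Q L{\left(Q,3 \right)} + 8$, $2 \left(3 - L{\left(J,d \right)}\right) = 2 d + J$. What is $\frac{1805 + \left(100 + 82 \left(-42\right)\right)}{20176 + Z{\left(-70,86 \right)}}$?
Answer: $- \frac{1539}{17734} \approx -0.086782$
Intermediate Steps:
$L{\left(J,d \right)} = 3 - d - \frac{J}{2}$ ($L{\left(J,d \right)} = 3 - \frac{2 d + J}{2} = 3 - \frac{J + 2 d}{2} = 3 - \left(d + \frac{J}{2}\right) = 3 - d - \frac{J}{2}$)
$Z{\left(Q,p \right)} = 8 - \frac{Q^{2}}{2}$ ($Z{\left(Q,p \right)} = Q \left(3 - 3 - \frac{Q}{2}\right) + 8 = Q \left(- \frac{Q}{2}\right) + 8 = - \frac{Q^{2}}{2} + 8 = 8 - \frac{Q^{2}}{2}$)
$\frac{1805 + \left(100 + 82 \left(-42\right)\right)}{20176 + Z{\left(-70,86 \right)}} = \frac{1805 + \left(100 + 82 \left(-42\right)\right)}{20176 + \left(8 - \frac{\left(-70\right)^{2}}{2}\right)} = \frac{1805 + \left(100 - 3444\right)}{20176 + \left(8 - 2450\right)} = \frac{1805 - 3344}{20176 + \left(8 - 2450\right)} = - \frac{1539}{20176 - 2442} = - \frac{1539}{17734}$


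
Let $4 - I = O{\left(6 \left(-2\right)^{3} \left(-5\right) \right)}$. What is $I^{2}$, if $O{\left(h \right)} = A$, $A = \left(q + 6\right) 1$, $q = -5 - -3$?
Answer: $0$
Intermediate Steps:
$q = -2$ ($q = -5 + 3 = -2$)
$A = 4$ ($A = \left(-2 + 6\right) 1 = 4 \cdot 1 = 4$)
$O{\left(h \right)} = 4$
$I = 0$ ($I = 4 - 4 = 0$)
$I^{2} = 0^{2} = 0$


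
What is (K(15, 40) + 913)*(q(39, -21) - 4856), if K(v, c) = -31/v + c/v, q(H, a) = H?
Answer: -22004056/5 ≈ -4.4008e+6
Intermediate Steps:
(K(15, 40) + 913)*(q(39, -21) - 4856) = ((-31 + 40)/15 + 913)*(39 - 4856) = ((1/15)*9 + 913)*(-4817) = (3/5 + 913)*(-4817) = (4568/5)*(-4817) = -22004056/5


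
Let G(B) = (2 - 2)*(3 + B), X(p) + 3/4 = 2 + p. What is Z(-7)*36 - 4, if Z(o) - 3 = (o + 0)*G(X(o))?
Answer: 104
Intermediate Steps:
X(p) = 5/4 + p (X(p) = -3/4 + (2 + p) = 5/4 + p)
G(B) = 0 (G(B) = 0*(3 + B) = 0)
Z(o) = 3 (Z(o) = 3 + (o + 0)*0 = 3 + o*0 = 3 + 0 = 3)
Z(-7)*36 - 4 = 3*36 - 4 = 108 - 4 = 104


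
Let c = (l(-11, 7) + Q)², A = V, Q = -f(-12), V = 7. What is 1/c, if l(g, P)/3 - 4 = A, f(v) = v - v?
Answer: 1/1089 ≈ 0.00091827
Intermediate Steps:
f(v) = 0
Q = 0 (Q = -1*0 = 0)
A = 7
l(g, P) = 33 (l(g, P) = 12 + 3*7 = 12 + 21 = 33)
c = 1089 (c = (33 + 0)² = 33² = 1089)
1/c = 1/1089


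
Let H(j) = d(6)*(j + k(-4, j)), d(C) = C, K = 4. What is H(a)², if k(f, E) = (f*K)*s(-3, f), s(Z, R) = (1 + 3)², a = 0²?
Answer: 2359296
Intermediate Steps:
a = 0
s(Z, R) = 16 (s(Z, R) = 4² = 16)
k(f, E) = 64*f (k(f, E) = (f*4)*16 = (4*f)*16 = 64*f)
H(j) = -1536 + 6*j (H(j) = 6*(j + 64*(-4)) = 6*(j - 256) = 6*(-256 + j) = -1536 + 6*j)
H(a)² = (-1536 + 6*0)² = (-1536 + 0)² = (-1536)² = 2359296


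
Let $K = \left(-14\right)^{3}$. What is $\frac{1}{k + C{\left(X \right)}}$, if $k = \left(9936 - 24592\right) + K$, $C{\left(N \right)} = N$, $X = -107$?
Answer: $- \frac{1}{17507} \approx -5.712 \cdot 10^{-5}$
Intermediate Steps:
$K = -2744$
$k = -17400$ ($k = \left(9936 - 24592\right) - 2744 = -14656 - 2744 = -17400$)
$\frac{1}{k + C{\left(X \right)}} = \frac{1}{-17400 - 107} = \frac{1}{-17507} = - \frac{1}{17507}$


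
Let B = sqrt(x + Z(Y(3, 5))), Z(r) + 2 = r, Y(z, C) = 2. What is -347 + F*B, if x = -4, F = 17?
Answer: -347 + 34*I ≈ -347.0 + 34.0*I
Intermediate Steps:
Z(r) = -2 + r
B = 2*I (B = sqrt(-4 + (-2 + 2)) = sqrt(-4 + 0) = sqrt(-4) = 2*I ≈ 2.0*I)
-347 + F*B = -347 + 17*(2*I) = -347 + 34*I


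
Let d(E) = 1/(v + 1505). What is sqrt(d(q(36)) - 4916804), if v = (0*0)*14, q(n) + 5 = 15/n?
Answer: 3*I*sqrt(1237409330955)/1505 ≈ 2217.4*I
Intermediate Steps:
q(n) = -5 + 15/n
v = 0 (v = 0*14 = 0)
d(E) = 1/1505 (d(E) = 1/(0 + 1505) = 1/1505)
sqrt(d(q(36)) - 4916804) = sqrt(1/1505 - 4916804) = sqrt(-7399790019/1505) = 3*I*sqrt(1237409330955)/1505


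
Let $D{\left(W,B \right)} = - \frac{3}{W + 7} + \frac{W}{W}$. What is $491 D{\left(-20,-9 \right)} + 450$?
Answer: $\frac{13706}{13} \approx 1054.3$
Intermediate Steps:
$D{\left(W,B \right)} = 1 - \frac{3}{7 + W}$ ($D{\left(W,B \right)} = - \frac{3}{7 + W} + 1 = 1 - \frac{3}{7 + W}$)
$491 D{\left(-20,-9 \right)} + 450 = 491 \frac{4 - 20}{7 - 20} + 450 = 491 \frac{1}{-13} \left(-16\right) + 450 = 491 \left(\left(- \frac{1}{13}\right) \left(-16\right)\right) + 450 = 491 \cdot \frac{16}{13} + 450 = \frac{7856}{13} + 450 = \frac{13706}{13}$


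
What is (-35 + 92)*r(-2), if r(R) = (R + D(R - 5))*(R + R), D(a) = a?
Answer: 2052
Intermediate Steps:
r(R) = 2*R*(-5 + 2*R) (r(R) = (R + (R - 5))*(R + R) = (R + (-5 + R))*(2*R) = (-5 + 2*R)*(2*R) = 2*R*(-5 + 2*R))
(-35 + 92)*r(-2) = (-35 + 92)*(2*(-2)*(-5 + 2*(-2))) = 57*(2*(-2)*(-5 - 4)) = 57*(2*(-2)*(-9)) = 57*36 = 2052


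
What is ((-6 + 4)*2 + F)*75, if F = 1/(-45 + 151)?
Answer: -31725/106 ≈ -299.29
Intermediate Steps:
F = 1/106 ≈ 0.0094340
((-6 + 4)*2 + F)*75 = ((-6 + 4)*2 + 1/106)*75 = (-2*2 + 1/106)*75 = (-4 + 1/106)*75 = -423/106*75 = -31725/106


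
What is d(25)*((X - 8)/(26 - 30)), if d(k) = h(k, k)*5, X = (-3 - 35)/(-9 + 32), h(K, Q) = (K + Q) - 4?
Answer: 555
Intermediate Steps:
h(K, Q) = -4 + K + Q
X = -38/23 ≈ -1.6522
d(k) = -20 + 10*k (d(k) = (-4 + k + k)*5 = (-4 + 2*k)*5 = -20 + 10*k)
d(25)*((X - 8)/(26 - 30)) = (-20 + 10*25)*((-38/23 - 8)/(26 - 30)) = (-20 + 250)*(-222/23/(-4)) = 230*(-222/23*(-¼)) = 230*(111/46) = 555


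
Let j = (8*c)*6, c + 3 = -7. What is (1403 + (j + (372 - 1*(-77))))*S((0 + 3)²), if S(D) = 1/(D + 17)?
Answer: 686/13 ≈ 52.769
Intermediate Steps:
c = -10 (c = -3 - 7 = -10)
j = -480 (j = (8*(-10))*6 = -80*6 = -480)
S(D) = 1/(17 + D)
(1403 + (j + (372 - 1*(-77))))*S((0 + 3)²) = (1403 + (-480 + (372 - 1*(-77))))/(17 + (0 + 3)²) = (1403 + (-480 + (372 + 77)))/(17 + 3²) = (1403 + (-480 + 449))/(17 + 9) = (1403 - 31)/26 = 1372*(1/26) = 686/13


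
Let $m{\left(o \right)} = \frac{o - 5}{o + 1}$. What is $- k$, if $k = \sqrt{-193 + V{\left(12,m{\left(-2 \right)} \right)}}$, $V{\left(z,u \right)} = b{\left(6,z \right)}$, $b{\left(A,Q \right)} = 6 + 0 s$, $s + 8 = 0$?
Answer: $- i \sqrt{187} \approx - 13.675 i$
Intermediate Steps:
$s = -8$ ($s = -8 + 0 = -8$)
$b{\left(A,Q \right)} = 6$ ($b{\left(A,Q \right)} = 6 + 0 \left(-8\right) = 6 + 0 = 6$)
$m{\left(o \right)} = \frac{-5 + o}{1 + o}$
$V{\left(z,u \right)} = 6$
$k = i \sqrt{187}$ ($k = \sqrt{-193 + 6} = \sqrt{-187} = i \sqrt{187} \approx 13.675 i$)
$- k = - i \sqrt{187}$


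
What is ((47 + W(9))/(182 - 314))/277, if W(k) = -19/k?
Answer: -101/82269 ≈ -0.0012277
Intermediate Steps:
((47 + W(9))/(182 - 314))/277 = ((47 - 19/9)/(182 - 314))/277 = ((47 - 19*⅑)/(-132))*(1/277) = ((47 - 19/9)*(-1/132))*(1/277) = ((404/9)*(-1/132))*(1/277) = -101/297*1/277 = -101/82269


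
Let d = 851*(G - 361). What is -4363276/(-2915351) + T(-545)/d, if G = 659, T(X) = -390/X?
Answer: 60305348352805/40293331467941 ≈ 1.4967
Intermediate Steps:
d = 253598 (d = 851*(659 - 361) = 851*298 = 253598)
-4363276/(-2915351) + T(-545)/d = -4363276/(-2915351) - 390/(-545)/253598 = -4363276*(-1/2915351) - 390*(-1/545)*(1/253598) = 4363276/2915351 + (78/109)*(1/253598) = 4363276/2915351 + 39/13821091 = 60305348352805/40293331467941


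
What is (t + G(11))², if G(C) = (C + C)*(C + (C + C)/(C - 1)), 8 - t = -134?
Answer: 4674244/25 ≈ 1.8697e+5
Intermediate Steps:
t = 142 (t = 8 - 1*(-134) = 8 + 134 = 142)
G(C) = 2*C*(C + 2*C/(-1 + C)) (G(C) = (2*C)*(C + (2*C)/(-1 + C)) = (2*C)*(C + 2*C/(-1 + C)) = 2*C*(C + 2*C/(-1 + C)))
(t + G(11))² = (142 + 2*11²*(1 + 11)/(-1 + 11))² = (142 + 2*121*12/10)² = (142 + 2*121*(⅒)*12)² = (142 + 1452/5)² = (2162/5)² = 4674244/25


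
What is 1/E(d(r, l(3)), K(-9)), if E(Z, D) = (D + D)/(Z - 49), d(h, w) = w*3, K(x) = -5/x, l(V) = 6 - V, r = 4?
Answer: -36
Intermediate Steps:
d(h, w) = 3*w
E(Z, D) = 2*D/(-49 + Z) (E(Z, D) = (2*D)/(-49 + Z) = 2*D/(-49 + Z))
1/E(d(r, l(3)), K(-9)) = 1/(2*(-5/(-9))/(-49 + 3*(6 - 1*3))) = 1/(2*(-5*(-⅑))/(-49 + 3*(6 - 3))) = 1/(2*(5/9)/(-49 + 3*3)) = 1/(2*(5/9)/(-49 + 9)) = 1/(2*(5/9)/(-40)) = 1/(2*(5/9)*(-1/40)) = 1/(-1/36) = -36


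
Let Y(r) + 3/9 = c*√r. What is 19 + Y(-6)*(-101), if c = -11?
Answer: 158/3 + 1111*I*√6 ≈ 52.667 + 2721.4*I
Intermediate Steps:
Y(r) = -⅓ - 11*√r
19 + Y(-6)*(-101) = 19 + (-⅓ - 11*I*√6)*(-101) = 19 + (101/3 + 1111*I*√6) = 158/3 + 1111*I*√6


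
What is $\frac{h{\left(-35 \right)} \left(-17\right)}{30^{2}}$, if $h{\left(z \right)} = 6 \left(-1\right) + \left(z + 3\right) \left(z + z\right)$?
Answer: $- \frac{18989}{450} \approx -42.198$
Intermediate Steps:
$h{\left(z \right)} = -6 + 2 z \left(3 + z\right)$ ($h{\left(z \right)} = -6 + \left(3 + z\right) 2 z = -6 + 2 z \left(3 + z\right)$)
$\frac{h{\left(-35 \right)} \left(-17\right)}{30^{2}} = \frac{\left(-6 + 2 \left(-35\right)^{2} + 6 \left(-35\right)\right) \left(-17\right)}{30^{2}} = \frac{\left(-6 + 2 \cdot 1225 - 210\right) \left(-17\right)}{900} = \left(-6 + 2450 - 210\right) \left(-17\right) \frac{1}{900} = 2234 \left(-17\right) \frac{1}{900} = \left(-37978\right) \frac{1}{900} = - \frac{18989}{450}$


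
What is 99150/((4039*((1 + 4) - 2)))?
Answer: 33050/4039 ≈ 8.1827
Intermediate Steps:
99150/((4039*((1 + 4) - 2))) = 99150/((4039*(5 - 2))) = 99150/((4039*3)) = 99150/12117 = 99150*(1/12117) = 33050/4039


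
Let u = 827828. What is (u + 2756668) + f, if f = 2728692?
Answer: 6313188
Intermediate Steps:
(u + 2756668) + f = (827828 + 2756668) + 2728692 = 3584496 + 2728692 = 6313188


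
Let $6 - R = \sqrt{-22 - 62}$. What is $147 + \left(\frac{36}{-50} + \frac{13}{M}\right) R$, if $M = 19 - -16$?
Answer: $\frac{25359}{175} + \frac{122 i \sqrt{21}}{175} \approx 144.91 + 3.1947 i$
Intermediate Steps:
$R = 6 - 2 i \sqrt{21}$ ($R = 6 - \sqrt{-22 - 62} = 6 - \sqrt{-84} = 6 - 2 i \sqrt{21} \approx 6.0 - 9.1651 i$)
$M = 35$ ($M = 19 + 16 = 35$)
$147 + \left(\frac{36}{-50} + \frac{13}{M}\right) R = 147 + \left(\frac{36}{-50} + \frac{13}{35}\right) \left(6 - 2 i \sqrt{21}\right) = 147 + \left(36 \left(- \frac{1}{50}\right) + 13 \cdot \frac{1}{35}\right) \left(6 - 2 i \sqrt{21}\right) = 147 + \left(- \frac{18}{25} + \frac{13}{35}\right) \left(6 - 2 i \sqrt{21}\right) = 147 - \frac{61 \left(6 - 2 i \sqrt{21}\right)}{175} = 147 - \left(\frac{366}{175} - \frac{122 i \sqrt{21}}{175}\right) = \frac{25359}{175} + \frac{122 i \sqrt{21}}{175}$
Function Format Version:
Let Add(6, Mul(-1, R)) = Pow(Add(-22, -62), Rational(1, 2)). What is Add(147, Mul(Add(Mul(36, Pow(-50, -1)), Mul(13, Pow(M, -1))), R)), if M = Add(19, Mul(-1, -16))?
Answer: Add(Rational(25359, 175), Mul(Rational(122, 175), I, Pow(21, Rational(1, 2)))) ≈ Add(144.91, Mul(3.1947, I))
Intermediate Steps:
R = Add(6, Mul(-2, I, Pow(21, Rational(1, 2)))) (R = Add(6, Mul(-1, Pow(Add(-22, -62), Rational(1, 2)))) = Add(6, Mul(-1, Pow(-84, Rational(1, 2)))) = Add(6, Mul(-1, Mul(2, I, Pow(21, Rational(1, 2))))) = Add(6, Mul(-2, I, Pow(21, Rational(1, 2)))) ≈ Add(6.0000, Mul(-9.1651, I)))
M = 35 (M = Add(19, 16) = 35)
Add(147, Mul(Add(Mul(36, Pow(-50, -1)), Mul(13, Pow(M, -1))), R)) = Add(147, Mul(Add(Mul(36, Pow(-50, -1)), Mul(13, Pow(35, -1))), Add(6, Mul(-2, I, Pow(21, Rational(1, 2)))))) = Add(147, Mul(Add(Mul(36, Rational(-1, 50)), Mul(13, Rational(1, 35))), Add(6, Mul(-2, I, Pow(21, Rational(1, 2)))))) = Add(147, Mul(Add(Rational(-18, 25), Rational(13, 35)), Add(6, Mul(-2, I, Pow(21, Rational(1, 2)))))) = Add(147, Mul(Rational(-61, 175), Add(6, Mul(-2, I, Pow(21, Rational(1, 2)))))) = Add(147, Add(Rational(-366, 175), Mul(Rational(122, 175), I, Pow(21, Rational(1, 2))))) = Add(Rational(25359, 175), Mul(Rational(122, 175), I, Pow(21, Rational(1, 2))))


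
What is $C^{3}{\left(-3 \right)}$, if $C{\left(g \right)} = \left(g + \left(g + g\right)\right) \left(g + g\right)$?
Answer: $157464$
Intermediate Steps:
$C{\left(g \right)} = 6 g^{2}$ ($C{\left(g \right)} = \left(g + 2 g\right) 2 g = 3 g 2 g = 6 g^{2}$)
$C^{3}{\left(-3 \right)} = \left(6 \left(-3\right)^{2}\right)^{3} = \left(6 \cdot 9\right)^{3} = 54^{3} = 157464$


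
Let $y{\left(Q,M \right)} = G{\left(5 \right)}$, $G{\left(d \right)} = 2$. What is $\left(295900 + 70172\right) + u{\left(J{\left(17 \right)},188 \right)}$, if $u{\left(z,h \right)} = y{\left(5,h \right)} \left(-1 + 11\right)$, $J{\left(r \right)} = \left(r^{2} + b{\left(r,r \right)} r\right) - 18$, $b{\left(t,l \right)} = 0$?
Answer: $366092$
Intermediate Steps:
$y{\left(Q,M \right)} = 2$
$J{\left(r \right)} = -18 + r^{2}$ ($J{\left(r \right)} = \left(r^{2} + 0 r\right) - 18 = \left(r^{2} + 0\right) - 18 = r^{2} - 18 = -18 + r^{2}$)
$u{\left(z,h \right)} = 20$ ($u{\left(z,h \right)} = 2 \left(-1 + 11\right) = 2 \cdot 10 = 20$)
$\left(295900 + 70172\right) + u{\left(J{\left(17 \right)},188 \right)} = \left(295900 + 70172\right) + 20 = 366072 + 20 = 366092$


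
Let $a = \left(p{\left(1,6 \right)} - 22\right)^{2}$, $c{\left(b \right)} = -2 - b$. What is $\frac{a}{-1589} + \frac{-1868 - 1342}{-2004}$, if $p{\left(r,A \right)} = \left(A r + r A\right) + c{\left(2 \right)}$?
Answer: $\frac{112093}{75818} \approx 1.4784$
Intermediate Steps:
$p{\left(r,A \right)} = -4 + 2 A r$ ($p{\left(r,A \right)} = \left(A r + r A\right) - 4 = \left(A r + A r\right) - 4 = 2 A r - 4 = -4 + 2 A r$)
$a = 196$ ($a = \left(\left(-4 + 2 \cdot 6 \cdot 1\right) - 22\right)^{2} = \left(\left(-4 + 12\right) - 22\right)^{2} = \left(8 - 22\right)^{2} = \left(-14\right)^{2} = 196$)
$\frac{a}{-1589} + \frac{-1868 - 1342}{-2004} = \frac{196}{-1589} + \frac{-1868 - 1342}{-2004} = 196 \left(- \frac{1}{1589}\right) - - \frac{535}{334} = - \frac{28}{227} + \frac{535}{334} = \frac{112093}{75818}$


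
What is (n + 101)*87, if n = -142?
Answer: -3567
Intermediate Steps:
(n + 101)*87 = (-142 + 101)*87 = -41*87 = -3567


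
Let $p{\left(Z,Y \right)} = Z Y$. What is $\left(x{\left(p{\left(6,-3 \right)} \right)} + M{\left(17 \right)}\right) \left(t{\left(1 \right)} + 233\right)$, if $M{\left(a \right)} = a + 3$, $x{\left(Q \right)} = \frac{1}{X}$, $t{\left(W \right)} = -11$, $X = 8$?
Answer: $\frac{17871}{4} \approx 4467.8$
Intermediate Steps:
$p{\left(Z,Y \right)} = Y Z$
$x{\left(Q \right)} = \frac{1}{8}$
$M{\left(a \right)} = 3 + a$
$\left(x{\left(p{\left(6,-3 \right)} \right)} + M{\left(17 \right)}\right) \left(t{\left(1 \right)} + 233\right) = \left(\frac{1}{8} + \left(3 + 17\right)\right) \left(-11 + 233\right) = \left(\frac{1}{8} + 20\right) 222 = \frac{161}{8} \cdot 222 = \frac{17871}{4}$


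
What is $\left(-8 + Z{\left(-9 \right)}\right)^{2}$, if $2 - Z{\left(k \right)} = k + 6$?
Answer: $9$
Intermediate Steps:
$Z{\left(k \right)} = -4 - k$ ($Z{\left(k \right)} = 2 - \left(k + 6\right) = 2 - \left(6 + k\right) = -4 - k$)
$\left(-8 + Z{\left(-9 \right)}\right)^{2} = \left(-8 - -5\right)^{2} = \left(-8 + \left(-4 + 9\right)\right)^{2} = \left(-8 + 5\right)^{2} = \left(-3\right)^{2} = 9$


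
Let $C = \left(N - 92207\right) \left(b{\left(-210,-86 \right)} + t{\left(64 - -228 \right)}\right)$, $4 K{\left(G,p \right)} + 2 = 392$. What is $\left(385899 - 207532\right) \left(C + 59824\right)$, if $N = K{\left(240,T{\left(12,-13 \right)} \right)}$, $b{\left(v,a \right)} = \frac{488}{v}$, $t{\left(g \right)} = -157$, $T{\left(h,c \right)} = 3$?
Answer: $\frac{78847455729371}{30} \approx 2.6282 \cdot 10^{12}$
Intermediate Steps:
$K{\left(G,p \right)} = \frac{195}{2}$ ($K{\left(G,p \right)} = - \frac{1}{2} + \frac{1}{4} \cdot 392 = - \frac{1}{2} + 98 = \frac{195}{2}$)
$N = \frac{195}{2} \approx 97.5$
$C = \frac{440257093}{30}$ ($C = \left(\frac{195}{2} - 92207\right) \left(\frac{488}{-210} - 157\right) = - \frac{184219 \left(488 \left(- \frac{1}{210}\right) - 157\right)}{2} = - \frac{184219 \left(- \frac{244}{105} - 157\right)}{2} = \left(- \frac{184219}{2}\right) \left(- \frac{16729}{105}\right) = \frac{440257093}{30} \approx 1.4675 \cdot 10^{7}$)
$\left(385899 - 207532\right) \left(C + 59824\right) = \left(385899 - 207532\right) \left(\frac{440257093}{30} + 59824\right) = 178367 \cdot \frac{442051813}{30} = \frac{78847455729371}{30}$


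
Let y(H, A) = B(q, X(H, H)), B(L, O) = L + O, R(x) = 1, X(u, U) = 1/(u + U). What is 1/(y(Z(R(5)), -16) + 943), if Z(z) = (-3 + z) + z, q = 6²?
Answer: 2/1957 ≈ 0.0010220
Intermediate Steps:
X(u, U) = 1/(U + u)
q = 36
Z(z) = -3 + 2*z
y(H, A) = 36 + 1/(2*H) (y(H, A) = 36 + 1/(H + H) = 36 + 1/(2*H))
1/(y(Z(R(5)), -16) + 943) = 1/((36 + 1/(2*(-3 + 2*1))) + 943) = 1/((36 + 1/(2*(-3 + 2))) + 943) = 1/((36 + (½)/(-1)) + 943) = 1/((36 + (½)*(-1)) + 943) = 1/((36 - ½) + 943) = 1/(71/2 + 943) = 1/(1957/2) = 2/1957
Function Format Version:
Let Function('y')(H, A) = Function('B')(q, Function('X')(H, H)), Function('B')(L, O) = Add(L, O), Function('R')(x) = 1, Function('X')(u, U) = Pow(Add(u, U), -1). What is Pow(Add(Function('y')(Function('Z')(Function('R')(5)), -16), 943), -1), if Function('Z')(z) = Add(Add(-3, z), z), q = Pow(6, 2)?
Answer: Rational(2, 1957) ≈ 0.0010220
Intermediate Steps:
Function('X')(u, U) = Pow(Add(U, u), -1)
q = 36
Function('Z')(z) = Add(-3, Mul(2, z))
Function('y')(H, A) = Add(36, Mul(Rational(1, 2), Pow(H, -1))) (Function('y')(H, A) = Add(36, Pow(Add(H, H), -1)) = Add(36, Pow(Mul(2, H), -1)) = Add(36, Mul(Rational(1, 2), Pow(H, -1))))
Pow(Add(Function('y')(Function('Z')(Function('R')(5)), -16), 943), -1) = Pow(Add(Add(36, Mul(Rational(1, 2), Pow(Add(-3, Mul(2, 1)), -1))), 943), -1) = Pow(Add(Add(36, Mul(Rational(1, 2), Pow(Add(-3, 2), -1))), 943), -1) = Pow(Add(Add(36, Mul(Rational(1, 2), Pow(-1, -1))), 943), -1) = Pow(Add(Add(36, Mul(Rational(1, 2), -1)), 943), -1) = Pow(Add(Add(36, Rational(-1, 2)), 943), -1) = Pow(Add(Rational(71, 2), 943), -1) = Pow(Rational(1957, 2), -1) = Rational(2, 1957)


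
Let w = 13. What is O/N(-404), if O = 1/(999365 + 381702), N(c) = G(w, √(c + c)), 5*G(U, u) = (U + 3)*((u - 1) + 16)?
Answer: 75/22826275376 - 5*I*√202/11413137688 ≈ 3.2857e-9 - 6.2265e-9*I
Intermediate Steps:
G(U, u) = (3 + U)*(15 + u)/5 (G(U, u) = ((U + 3)*((u - 1) + 16))/5 = ((3 + U)*((-1 + u) + 16))/5 = ((3 + U)*(15 + u))/5 = (3 + U)*(15 + u)/5)
N(c) = 48 + 16*√2*√c/5 (N(c) = 9 + 3*13 + 3*√(c + c)/5 + (⅕)*13*√(c + c) = 9 + 39 + 3*√(2*c)/5 + (⅕)*13*√(2*c) = 9 + 39 + 3*(√2*√c)/5 + (⅕)*13*(√2*√c) = 9 + 39 + 3*√2*√c/5 + 13*√2*√c/5 = 48 + 16*√2*√c/5)
O = 1/1381067 ≈ 7.2408e-7
O/N(-404) = 1/(1381067*(48 + 16*√2*√(-404)/5)) = 1/(1381067*(48 + 16*√2*(2*I*√101)/5)) = 1/(1381067*(48 + 32*I*√202/5))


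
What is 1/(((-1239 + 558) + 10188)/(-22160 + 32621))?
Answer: 3487/3169 ≈ 1.1003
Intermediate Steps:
1/(((-1239 + 558) + 10188)/(-22160 + 32621)) = 1/((-681 + 10188)/10461) = 1/(9507*(1/10461)) = 1/(3169/3487) = 3487/3169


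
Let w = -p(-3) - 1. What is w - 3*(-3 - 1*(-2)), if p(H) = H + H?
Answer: 8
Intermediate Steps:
p(H) = 2*H
w = 5 (w = -2*(-3) - 1 = -1*(-6) - 1 = 6 - 1 = 5)
w - 3*(-3 - 1*(-2)) = 5 - 3*(-3 - 1*(-2)) = 5 - 3*(-3 + 2) = 5 - 3*(-1) = 5 + 3 = 8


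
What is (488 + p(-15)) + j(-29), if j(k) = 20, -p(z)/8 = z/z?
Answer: 500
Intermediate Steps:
p(z) = -8 (p(z) = -8*z/z = -8*1 = -8)
(488 + p(-15)) + j(-29) = (488 - 8) + 20 = 480 + 20 = 500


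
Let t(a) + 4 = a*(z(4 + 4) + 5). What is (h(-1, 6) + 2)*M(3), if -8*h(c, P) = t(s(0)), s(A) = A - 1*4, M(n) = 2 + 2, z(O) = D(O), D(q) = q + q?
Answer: 52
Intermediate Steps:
D(q) = 2*q
z(O) = 2*O
M(n) = 4
s(A) = -4 + A (s(A) = A - 4 = -4 + A)
t(a) = -4 + 21*a (t(a) = -4 + a*(2*(4 + 4) + 5) = -4 + a*(2*8 + 5) = -4 + a*(16 + 5) = -4 + a*21 = -4 + 21*a)
h(c, P) = 11 (h(c, P) = -(-4 + 21*(-4 + 0))/8 = -(-4 + 21*(-4))/8 = -(-4 - 84)/8 = -1/8*(-88) = 11)
(h(-1, 6) + 2)*M(3) = (11 + 2)*4 = 13*4 = 52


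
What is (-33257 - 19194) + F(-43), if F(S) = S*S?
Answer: -50602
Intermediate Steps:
F(S) = S**2
(-33257 - 19194) + F(-43) = (-33257 - 19194) + (-43)**2 = -52451 + 1849 = -50602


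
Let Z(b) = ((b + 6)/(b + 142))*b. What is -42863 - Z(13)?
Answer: -6644012/155 ≈ -42865.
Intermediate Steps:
Z(b) = b*(6 + b)/(142 + b) (Z(b) = ((6 + b)/(142 + b))*b = b*(6 + b)/(142 + b))
-42863 - Z(13) = -42863 - 13*(6 + 13)/(142 + 13) = -42863 - 13*19/155 = -42863 - 1*247/155 = -42863 - 247/155 = -6644012/155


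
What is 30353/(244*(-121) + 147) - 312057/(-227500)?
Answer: 2261990989/6683267500 ≈ 0.33846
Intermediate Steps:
30353/(244*(-121) + 147) - 312057/(-227500) = 30353/(-29524 + 147) - 312057*(-1/227500) = 30353/(-29377) + 312057/227500 = 30353*(-1/29377) + 312057/227500 = -30353/29377 + 312057/227500 = 2261990989/6683267500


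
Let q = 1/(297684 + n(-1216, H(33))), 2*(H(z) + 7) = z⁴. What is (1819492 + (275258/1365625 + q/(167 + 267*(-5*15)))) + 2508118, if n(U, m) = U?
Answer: 34793083913009086962727/8039791546025000 ≈ 4.3276e+6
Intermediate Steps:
H(z) = -7 + z⁴/2
q = 1/296468 (q = 1/(297684 - 1216) = 1/296468 ≈ 3.3730e-6)
(1819492 + (275258/1365625 + q/(167 + 267*(-5*15)))) + 2508118 = (1819492 + (275258/1365625 + 1/(296468*(167 + 267*(-5*15))))) + 2508118 = (1819492 + (275258*(1/1365625) + 1/(296468*(167 + 267*(-75))))) + 2508118 = (1819492 + (275258/1365625 + 1/(296468*(167 - 20025)))) + 2508118 = (1819492 + (275258/1365625 + (1/296468)/(-19858))) + 2508118 = (1819492 + (275258/1365625 + (1/296468)*(-1/19858))) + 2508118 = (1819492 + (275258/1365625 - 1/5887261544)) + 2508118 = (1819492 + 1620515836712727/8039791546025000) + 2508118 = 14628338020175956012727/8039791546025000 + 2508118 = 34793083913009086962727/8039791546025000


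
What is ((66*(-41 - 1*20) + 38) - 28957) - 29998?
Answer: -62943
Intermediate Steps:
((66*(-41 - 1*20) + 38) - 28957) - 29998 = ((66*(-41 - 20) + 38) - 28957) - 29998 = ((66*(-61) + 38) - 28957) - 29998 = ((-4026 + 38) - 28957) - 29998 = (-3988 - 28957) - 29998 = -32945 - 29998 = -62943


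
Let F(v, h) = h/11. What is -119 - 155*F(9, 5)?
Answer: -2084/11 ≈ -189.45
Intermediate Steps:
F(v, h) = h/11 (F(v, h) = h*(1/11) = h/11)
-119 - 155*F(9, 5) = -119 - 155*5/11 = -119 - 775/11 = -2084/11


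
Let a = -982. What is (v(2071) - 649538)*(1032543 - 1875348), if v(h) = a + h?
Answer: 546516059445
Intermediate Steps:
v(h) = -982 + h
(v(2071) - 649538)*(1032543 - 1875348) = ((-982 + 2071) - 649538)*(1032543 - 1875348) = (1089 - 649538)*(-842805) = -648449*(-842805) = 546516059445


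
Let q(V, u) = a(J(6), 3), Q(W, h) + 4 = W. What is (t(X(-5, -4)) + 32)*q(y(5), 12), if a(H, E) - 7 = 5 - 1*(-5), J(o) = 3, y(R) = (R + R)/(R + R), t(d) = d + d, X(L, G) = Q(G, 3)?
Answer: 272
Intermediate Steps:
Q(W, h) = -4 + W
X(L, G) = -4 + G
t(d) = 2*d
y(R) = 1 (y(R) = (2*R)/((2*R)) = (2*R)*(1/(2*R)) = 1)
a(H, E) = 17 (a(H, E) = 7 + (5 - 1*(-5)) = 7 + (5 + 5) = 7 + 10 = 17)
q(V, u) = 17
(t(X(-5, -4)) + 32)*q(y(5), 12) = (2*(-4 - 4) + 32)*17 = (2*(-8) + 32)*17 = (-16 + 32)*17 = 16*17 = 272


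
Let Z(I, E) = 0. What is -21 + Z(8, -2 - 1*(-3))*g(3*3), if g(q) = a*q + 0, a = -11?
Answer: -21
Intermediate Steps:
g(q) = -11*q (g(q) = -11*q + 0 = -11*q)
-21 + Z(8, -2 - 1*(-3))*g(3*3) = -21 + 0*(-33*3) = -21 + 0*(-11*9) = -21 + 0*(-99) = -21 + 0 = -21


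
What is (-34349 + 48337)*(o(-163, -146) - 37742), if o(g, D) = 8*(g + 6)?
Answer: -545504024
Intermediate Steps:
o(g, D) = 48 + 8*g (o(g, D) = 8*(6 + g) = 48 + 8*g)
(-34349 + 48337)*(o(-163, -146) - 37742) = (-34349 + 48337)*((48 + 8*(-163)) - 37742) = 13988*((48 - 1304) - 37742) = 13988*(-1256 - 37742) = 13988*(-38998) = -545504024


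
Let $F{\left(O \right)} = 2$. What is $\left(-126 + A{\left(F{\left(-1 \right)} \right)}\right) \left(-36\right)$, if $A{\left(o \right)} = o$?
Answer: $4464$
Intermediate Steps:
$\left(-126 + A{\left(F{\left(-1 \right)} \right)}\right) \left(-36\right) = \left(-126 + 2\right) \left(-36\right) = \left(-124\right) \left(-36\right) = 4464$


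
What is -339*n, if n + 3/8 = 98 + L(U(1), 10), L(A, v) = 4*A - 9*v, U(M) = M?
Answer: -31527/8 ≈ -3940.9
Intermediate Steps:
L(A, v) = -9*v + 4*A
n = 93/8 (n = -3/8 + (98 + (-9*10 + 4*1)) = -3/8 + (98 + (-90 + 4)) = -3/8 + (98 - 86) = -3/8 + 12 = 93/8 ≈ 11.625)
-339*n = -339*93/8 = -31527/8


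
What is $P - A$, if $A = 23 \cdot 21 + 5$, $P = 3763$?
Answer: $3275$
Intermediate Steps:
$A = 488$ ($A = 483 + 5 = 488$)
$P - A = 3763 - 488 = 3275$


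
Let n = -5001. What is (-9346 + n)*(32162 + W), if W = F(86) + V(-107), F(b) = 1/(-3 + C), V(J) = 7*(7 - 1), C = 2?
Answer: -462016441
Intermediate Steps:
V(J) = 42 (V(J) = 7*6 = 42)
F(b) = -1 (F(b) = 1/(-3 + 2) = 1/(-1) = -1)
W = 41 (W = -1 + 42 = 41)
(-9346 + n)*(32162 + W) = (-9346 - 5001)*(32162 + 41) = -14347*32203 = -462016441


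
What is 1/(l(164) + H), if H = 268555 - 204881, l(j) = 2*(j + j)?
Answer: 1/64330 ≈ 1.5545e-5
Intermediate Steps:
l(j) = 4*j (l(j) = 2*(2*j) = 4*j)
H = 63674
1/(l(164) + H) = 1/(4*164 + 63674) = 1/(656 + 63674) = 1/64330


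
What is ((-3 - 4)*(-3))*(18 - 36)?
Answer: -378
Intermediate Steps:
((-3 - 4)*(-3))*(18 - 36) = -7*(-3)*(-18) = 21*(-18) = -378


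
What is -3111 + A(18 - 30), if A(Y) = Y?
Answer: -3123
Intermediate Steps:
-3111 + A(18 - 30) = -3111 + (18 - 30) = -3111 - 12 = -3123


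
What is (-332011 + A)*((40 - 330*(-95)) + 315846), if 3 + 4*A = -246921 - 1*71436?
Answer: -142922684836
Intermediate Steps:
A = -79590 (A = -3/4 + (-246921 - 1*71436)/4 = -3/4 + (-246921 - 71436)/4 = -3/4 + (1/4)*(-318357) = -3/4 - 318357/4 = -79590)
(-332011 + A)*((40 - 330*(-95)) + 315846) = (-332011 - 79590)*((40 - 330*(-95)) + 315846) = -411601*((40 + 31350) + 315846) = -411601*(31390 + 315846) = -411601*347236 = -142922684836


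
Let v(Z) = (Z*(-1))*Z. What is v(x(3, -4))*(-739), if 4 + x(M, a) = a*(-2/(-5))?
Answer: 579376/25 ≈ 23175.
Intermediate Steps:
x(M, a) = -4 + 2*a/5 (x(M, a) = -4 + a*(-2/(-5)) = -4 + a*(-2*(-1/5)) = -4 + a*(2/5) = -4 + 2*a/5)
v(Z) = -Z**2 (v(Z) = (-Z)*Z = -Z**2)
v(x(3, -4))*(-739) = -(-4 + (2/5)*(-4))**2*(-739) = -(-4 - 8/5)**2*(-739) = -(-28/5)**2*(-739) = -1*784/25*(-739) = -784/25*(-739) = 579376/25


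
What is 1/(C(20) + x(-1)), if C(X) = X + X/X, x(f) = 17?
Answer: 1/38 ≈ 0.026316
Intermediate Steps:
C(X) = 1 + X (C(X) = X + 1 = 1 + X)
1/(C(20) + x(-1)) = 1/((1 + 20) + 17) = 1/(21 + 17) = 1/38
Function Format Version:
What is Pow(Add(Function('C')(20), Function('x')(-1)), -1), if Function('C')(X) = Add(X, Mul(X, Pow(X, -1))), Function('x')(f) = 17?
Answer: Rational(1, 38) ≈ 0.026316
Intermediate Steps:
Function('C')(X) = Add(1, X) (Function('C')(X) = Add(X, 1) = Add(1, X))
Pow(Add(Function('C')(20), Function('x')(-1)), -1) = Pow(Add(Add(1, 20), 17), -1) = Pow(Add(21, 17), -1) = Pow(38, -1) = Rational(1, 38)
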